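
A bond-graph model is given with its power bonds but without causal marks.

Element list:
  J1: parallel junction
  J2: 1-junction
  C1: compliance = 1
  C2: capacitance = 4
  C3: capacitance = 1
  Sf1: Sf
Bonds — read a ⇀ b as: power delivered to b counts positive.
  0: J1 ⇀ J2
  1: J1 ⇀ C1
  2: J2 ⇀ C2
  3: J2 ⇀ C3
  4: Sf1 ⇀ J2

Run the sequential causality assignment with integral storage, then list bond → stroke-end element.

b0 →J2
b1 →J1
b2 →J2
b3 →J2
b4 →Sf1

b4 |Sf1  (Sf1: flow source, stroke at near end)
b0 |J2  (J2: bond 4 brought flow, rest push out)
b2 |J2  (J2 flow already set via bond 4)
b3 |J2  (J2 flow already set via bond 4)
b1 |J1  (only one effort-in slot at J1)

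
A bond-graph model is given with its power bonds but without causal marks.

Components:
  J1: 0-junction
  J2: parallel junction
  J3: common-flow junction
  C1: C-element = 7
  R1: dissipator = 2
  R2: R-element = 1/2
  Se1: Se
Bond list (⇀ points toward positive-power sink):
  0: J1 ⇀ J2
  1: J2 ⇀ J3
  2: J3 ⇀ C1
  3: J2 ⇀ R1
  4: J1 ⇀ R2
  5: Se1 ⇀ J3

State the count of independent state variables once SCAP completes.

#5 |J3  (source Se1 imposes e)
#2 |J3  (C1: C, integral causality)
#1 |J2  (closing 1-jn rule on J3)
#0 |J1  (J2: bond 1 brought effort, rest push out)
#3 |R1  (J2: bond 1 brought effort, rest push out)
#4 |R2  (0-jn J1 has e-setter on 0)

1  (C1 all integral)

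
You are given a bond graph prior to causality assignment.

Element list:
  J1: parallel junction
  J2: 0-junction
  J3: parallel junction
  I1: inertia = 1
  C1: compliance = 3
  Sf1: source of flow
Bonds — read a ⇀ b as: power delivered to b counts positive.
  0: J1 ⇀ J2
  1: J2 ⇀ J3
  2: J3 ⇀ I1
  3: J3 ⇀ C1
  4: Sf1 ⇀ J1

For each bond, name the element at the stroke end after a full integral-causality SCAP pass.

β4 →Sf1  (Sf1 fixes flow; stroke at Sf1)
β0 →J1  (J1: last free bond brings effort in)
β1 →J2  (J2: last free bond brings effort in)
β2 →I1  (I1 integral (f out))
β3 →J3  (only one effort-in slot at J3)

#0 stroke→J1
#1 stroke→J2
#2 stroke→I1
#3 stroke→J3
#4 stroke→Sf1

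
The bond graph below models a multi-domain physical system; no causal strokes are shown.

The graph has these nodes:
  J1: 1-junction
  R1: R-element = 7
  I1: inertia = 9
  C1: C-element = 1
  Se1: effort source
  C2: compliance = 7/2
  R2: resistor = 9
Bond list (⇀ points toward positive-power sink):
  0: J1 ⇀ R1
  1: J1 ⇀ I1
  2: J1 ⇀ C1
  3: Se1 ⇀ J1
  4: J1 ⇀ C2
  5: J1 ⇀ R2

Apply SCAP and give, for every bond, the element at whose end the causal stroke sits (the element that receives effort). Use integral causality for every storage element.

b3 stroke at J1  (Se1 (Se) sets effort on bond)
b1 stroke at I1  (I1 outputs flow p/I1)
b0 stroke at J1  (J1: bond 1 brought flow, rest push out)
b2 stroke at J1  (J1 flow already set via bond 1)
b4 stroke at J1  (common-f at J1 fixed by 1)
b5 stroke at J1  (J1: bond 1 brought flow, rest push out)

#0 stroke at J1
#1 stroke at I1
#2 stroke at J1
#3 stroke at J1
#4 stroke at J1
#5 stroke at J1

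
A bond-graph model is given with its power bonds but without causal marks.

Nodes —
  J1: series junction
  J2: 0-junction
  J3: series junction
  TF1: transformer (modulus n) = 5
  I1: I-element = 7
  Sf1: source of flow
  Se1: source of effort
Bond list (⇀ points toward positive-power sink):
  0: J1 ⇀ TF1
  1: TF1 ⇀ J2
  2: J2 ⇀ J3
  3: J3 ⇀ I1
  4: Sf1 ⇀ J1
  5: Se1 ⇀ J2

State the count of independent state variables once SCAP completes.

1  (I1 all integral)

#4 →Sf1  (source Sf1 imposes f)
#5 →J2  (Se1 fixes effort; stroke away)
#0 →J1  (J1 flow already set via bond 4)
#1 →TF1  (J2 effort already set via bond 5)
#2 →J3  (0-jn J2 has e-setter on 5)
#3 →I1  (only one flow-in slot at J3)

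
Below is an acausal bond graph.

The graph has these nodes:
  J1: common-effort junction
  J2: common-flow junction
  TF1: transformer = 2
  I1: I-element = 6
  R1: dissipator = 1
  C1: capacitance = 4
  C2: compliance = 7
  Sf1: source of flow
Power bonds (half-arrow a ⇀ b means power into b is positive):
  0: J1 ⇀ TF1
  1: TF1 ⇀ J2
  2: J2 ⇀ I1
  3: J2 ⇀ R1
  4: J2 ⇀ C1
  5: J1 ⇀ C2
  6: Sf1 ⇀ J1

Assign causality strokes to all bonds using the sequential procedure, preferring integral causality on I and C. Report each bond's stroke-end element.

#0 stroke at TF1
#1 stroke at J2
#2 stroke at I1
#3 stroke at J2
#4 stroke at J2
#5 stroke at J1
#6 stroke at Sf1

β6 stroke→Sf1  (Sf1: flow source, stroke at near end)
β2 stroke→I1  (I1 outputs flow p/I1)
β1 stroke→J2  (common-f at J2 fixed by 2)
β3 stroke→J2  (J2: bond 2 brought flow, rest push out)
β4 stroke→J2  (J2: bond 2 brought flow, rest push out)
β0 stroke→TF1  (TF TF1: opposite of bond 1)
β5 stroke→J1  (only one effort-in slot at J1)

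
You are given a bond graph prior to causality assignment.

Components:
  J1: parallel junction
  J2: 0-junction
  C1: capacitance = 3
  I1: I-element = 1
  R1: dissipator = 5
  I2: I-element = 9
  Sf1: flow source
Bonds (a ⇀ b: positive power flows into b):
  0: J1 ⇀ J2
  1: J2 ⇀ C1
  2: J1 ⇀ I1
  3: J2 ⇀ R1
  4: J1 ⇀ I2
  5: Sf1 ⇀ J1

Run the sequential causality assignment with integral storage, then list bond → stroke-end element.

b0 stroke→J1
b1 stroke→J2
b2 stroke→I1
b3 stroke→R1
b4 stroke→I2
b5 stroke→Sf1

b5 stroke→Sf1  (Sf1 (Sf) sets flow on bond)
b1 stroke→J2  (prefer integral on C1)
b0 stroke→J1  (J2: bond 1 brought effort, rest push out)
b3 stroke→R1  (common-e at J2 fixed by 1)
b2 stroke→I1  (common-e at J1 fixed by 0)
b4 stroke→I2  (J1: bond 0 brought effort, rest push out)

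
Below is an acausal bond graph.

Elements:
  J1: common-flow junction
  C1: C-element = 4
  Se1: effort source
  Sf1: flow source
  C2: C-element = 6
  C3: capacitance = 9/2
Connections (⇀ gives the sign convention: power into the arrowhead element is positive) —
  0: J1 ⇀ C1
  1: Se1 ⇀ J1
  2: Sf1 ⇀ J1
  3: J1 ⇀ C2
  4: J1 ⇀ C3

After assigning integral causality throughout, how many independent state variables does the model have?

3  (C1, C2, C3 all integral)

#1 stroke→J1  (Se1: effort source, stroke at far end)
#2 stroke→Sf1  (Sf1 (Sf) sets flow on bond)
#0 stroke→J1  (common-f at J1 fixed by 2)
#3 stroke→J1  (J1 flow already set via bond 2)
#4 stroke→J1  (1-jn J1 has f-setter on 2)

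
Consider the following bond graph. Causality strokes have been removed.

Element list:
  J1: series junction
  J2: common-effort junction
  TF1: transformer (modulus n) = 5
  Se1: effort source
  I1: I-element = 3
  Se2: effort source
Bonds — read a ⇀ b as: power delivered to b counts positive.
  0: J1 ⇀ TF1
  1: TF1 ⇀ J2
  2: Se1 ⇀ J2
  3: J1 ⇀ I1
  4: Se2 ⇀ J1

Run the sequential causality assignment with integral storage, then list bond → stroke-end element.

β2 stroke at J2  (source Se1 imposes e)
β4 stroke at J1  (Se2 fixes effort; stroke away)
β1 stroke at TF1  (J2: bond 2 brought effort, rest push out)
β0 stroke at J1  (through TF1, causality passes straight; one stroke at TF1)
β3 stroke at I1  (closing 1-jn rule on J1)

bond 0 stroke→J1
bond 1 stroke→TF1
bond 2 stroke→J2
bond 3 stroke→I1
bond 4 stroke→J1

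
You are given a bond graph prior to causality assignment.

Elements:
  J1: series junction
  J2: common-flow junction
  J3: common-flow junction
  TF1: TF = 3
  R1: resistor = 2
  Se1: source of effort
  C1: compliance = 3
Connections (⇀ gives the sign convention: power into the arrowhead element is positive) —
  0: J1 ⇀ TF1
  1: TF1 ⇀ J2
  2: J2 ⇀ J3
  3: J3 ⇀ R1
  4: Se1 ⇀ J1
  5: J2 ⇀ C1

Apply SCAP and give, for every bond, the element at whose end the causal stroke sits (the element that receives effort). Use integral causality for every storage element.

#4 stroke at J1  (Se1: effort source, stroke at far end)
#0 stroke at TF1  (only one flow-in slot at J1)
#1 stroke at J2  (TF1: transformer flips bond 0)
#5 stroke at J2  (prefer integral on C1)
#2 stroke at J3  (closing 1-jn rule on J2)
#3 stroke at R1  (J3 needs exactly one f-in)

bond 0 stroke→TF1
bond 1 stroke→J2
bond 2 stroke→J3
bond 3 stroke→R1
bond 4 stroke→J1
bond 5 stroke→J2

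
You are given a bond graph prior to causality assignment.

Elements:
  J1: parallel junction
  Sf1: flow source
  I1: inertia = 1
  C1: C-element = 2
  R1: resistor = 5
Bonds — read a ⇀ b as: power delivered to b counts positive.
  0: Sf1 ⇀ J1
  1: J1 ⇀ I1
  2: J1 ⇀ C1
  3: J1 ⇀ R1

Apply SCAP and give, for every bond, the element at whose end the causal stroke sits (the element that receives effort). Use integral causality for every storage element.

#0 |Sf1  (Sf1 (Sf) sets flow on bond)
#1 |I1  (I1 integral (f out))
#2 |J1  (C1 integral (e out))
#3 |R1  (0-jn J1 has e-setter on 2)

β0 stroke→Sf1
β1 stroke→I1
β2 stroke→J1
β3 stroke→R1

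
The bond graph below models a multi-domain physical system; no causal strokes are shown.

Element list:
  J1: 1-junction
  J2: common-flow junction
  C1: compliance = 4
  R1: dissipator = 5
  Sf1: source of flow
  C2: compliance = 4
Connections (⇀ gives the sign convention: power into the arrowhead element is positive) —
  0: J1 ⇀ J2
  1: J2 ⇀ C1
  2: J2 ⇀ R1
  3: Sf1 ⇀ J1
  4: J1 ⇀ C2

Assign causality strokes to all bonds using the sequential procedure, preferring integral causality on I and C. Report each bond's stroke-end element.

#3 stroke→Sf1  (Sf1: flow source, stroke at near end)
#0 stroke→J1  (1-jn J1 has f-setter on 3)
#4 stroke→J1  (common-f at J1 fixed by 3)
#1 stroke→J2  (1-jn J2 has f-setter on 0)
#2 stroke→J2  (J2 flow already set via bond 0)

bond 0 →J1
bond 1 →J2
bond 2 →J2
bond 3 →Sf1
bond 4 →J1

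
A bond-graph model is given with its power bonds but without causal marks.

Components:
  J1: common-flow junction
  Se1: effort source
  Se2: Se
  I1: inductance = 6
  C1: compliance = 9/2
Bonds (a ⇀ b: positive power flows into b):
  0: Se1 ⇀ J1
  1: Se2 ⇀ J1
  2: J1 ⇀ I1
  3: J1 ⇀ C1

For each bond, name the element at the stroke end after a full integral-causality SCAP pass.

#0 stroke at J1
#1 stroke at J1
#2 stroke at I1
#3 stroke at J1

β0 →J1  (Se1 fixes effort; stroke away)
β1 →J1  (Se2 (Se) sets effort on bond)
β2 →I1  (I1: I, integral causality)
β3 →J1  (J1 flow already set via bond 2)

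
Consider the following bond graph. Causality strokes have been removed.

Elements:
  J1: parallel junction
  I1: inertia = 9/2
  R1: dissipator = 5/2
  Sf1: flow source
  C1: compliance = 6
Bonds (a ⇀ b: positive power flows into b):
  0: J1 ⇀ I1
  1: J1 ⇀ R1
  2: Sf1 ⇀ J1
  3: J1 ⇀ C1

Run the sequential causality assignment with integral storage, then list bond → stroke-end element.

#0 |I1
#1 |R1
#2 |Sf1
#3 |J1

#2 stroke at Sf1  (Sf1 (Sf) sets flow on bond)
#0 stroke at I1  (I1 integral (f out))
#3 stroke at J1  (C1 outputs effort q/C1)
#1 stroke at R1  (J1 effort already set via bond 3)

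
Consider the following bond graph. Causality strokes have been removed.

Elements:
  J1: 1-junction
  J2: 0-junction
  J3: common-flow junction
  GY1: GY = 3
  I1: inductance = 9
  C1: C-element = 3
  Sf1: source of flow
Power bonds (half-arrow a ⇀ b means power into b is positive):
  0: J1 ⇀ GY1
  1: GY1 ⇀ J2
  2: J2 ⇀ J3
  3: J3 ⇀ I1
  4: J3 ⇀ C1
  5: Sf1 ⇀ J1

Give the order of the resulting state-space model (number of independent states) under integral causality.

β5 →Sf1  (source Sf1 imposes f)
β0 →J1  (J1: bond 5 brought flow, rest push out)
β1 →J2  (through GY1, causality inverts; strokes same side of GY1)
β2 →J3  (0-jn J2 has e-setter on 1)
β3 →I1  (prefer integral on I1)
β4 →J3  (J3: bond 3 brought flow, rest push out)

2  (C1, I1 all integral)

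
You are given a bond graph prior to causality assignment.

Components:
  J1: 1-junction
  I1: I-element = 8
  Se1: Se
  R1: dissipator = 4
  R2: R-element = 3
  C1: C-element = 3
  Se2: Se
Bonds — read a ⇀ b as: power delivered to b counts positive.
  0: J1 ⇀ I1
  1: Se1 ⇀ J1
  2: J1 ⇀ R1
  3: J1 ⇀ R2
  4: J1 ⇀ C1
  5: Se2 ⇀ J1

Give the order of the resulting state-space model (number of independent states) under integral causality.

β1 →J1  (Se1: effort source, stroke at far end)
β5 →J1  (source Se2 imposes e)
β0 →I1  (I1 outputs flow p/I1)
β2 →J1  (J1 flow already set via bond 0)
β3 →J1  (common-f at J1 fixed by 0)
β4 →J1  (1-jn J1 has f-setter on 0)

2  (C1, I1 all integral)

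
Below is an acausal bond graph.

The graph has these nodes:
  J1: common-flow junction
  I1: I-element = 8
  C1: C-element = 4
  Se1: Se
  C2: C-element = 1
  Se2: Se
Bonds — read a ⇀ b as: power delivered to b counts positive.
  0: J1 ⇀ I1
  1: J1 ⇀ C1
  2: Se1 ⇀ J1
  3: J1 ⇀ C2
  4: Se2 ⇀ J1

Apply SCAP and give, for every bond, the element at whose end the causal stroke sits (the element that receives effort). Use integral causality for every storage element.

bond 0 stroke at I1
bond 1 stroke at J1
bond 2 stroke at J1
bond 3 stroke at J1
bond 4 stroke at J1

b2 stroke at J1  (Se1: effort source, stroke at far end)
b4 stroke at J1  (Se2 fixes effort; stroke away)
b0 stroke at I1  (I1: I, integral causality)
b1 stroke at J1  (1-jn J1 has f-setter on 0)
b3 stroke at J1  (J1: bond 0 brought flow, rest push out)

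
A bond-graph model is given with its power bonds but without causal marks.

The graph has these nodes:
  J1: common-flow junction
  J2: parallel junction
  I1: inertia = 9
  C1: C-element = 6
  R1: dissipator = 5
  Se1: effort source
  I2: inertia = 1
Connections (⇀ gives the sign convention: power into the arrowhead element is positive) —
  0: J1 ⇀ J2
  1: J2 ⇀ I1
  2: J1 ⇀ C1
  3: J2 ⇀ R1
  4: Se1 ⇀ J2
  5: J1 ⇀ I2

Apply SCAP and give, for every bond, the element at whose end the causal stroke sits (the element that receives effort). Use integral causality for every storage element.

bond 4 stroke at J2  (Se1 fixes effort; stroke away)
bond 0 stroke at J1  (common-e at J2 fixed by 4)
bond 1 stroke at I1  (J2: bond 4 brought effort, rest push out)
bond 3 stroke at R1  (common-e at J2 fixed by 4)
bond 2 stroke at J1  (C1: C, integral causality)
bond 5 stroke at I2  (J1: last free bond brings flow in)

bond 0 stroke→J1
bond 1 stroke→I1
bond 2 stroke→J1
bond 3 stroke→R1
bond 4 stroke→J2
bond 5 stroke→I2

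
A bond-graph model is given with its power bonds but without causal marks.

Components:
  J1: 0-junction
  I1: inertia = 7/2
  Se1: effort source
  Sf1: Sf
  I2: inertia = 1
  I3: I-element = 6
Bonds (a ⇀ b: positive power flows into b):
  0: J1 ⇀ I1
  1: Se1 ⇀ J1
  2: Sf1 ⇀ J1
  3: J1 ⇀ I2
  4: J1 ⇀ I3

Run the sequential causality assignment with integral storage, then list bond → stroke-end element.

#0 stroke at I1
#1 stroke at J1
#2 stroke at Sf1
#3 stroke at I2
#4 stroke at I3

#1 |J1  (Se1 (Se) sets effort on bond)
#2 |Sf1  (Sf1 (Sf) sets flow on bond)
#0 |I1  (J1 effort already set via bond 1)
#3 |I2  (J1: bond 1 brought effort, rest push out)
#4 |I3  (0-jn J1 has e-setter on 1)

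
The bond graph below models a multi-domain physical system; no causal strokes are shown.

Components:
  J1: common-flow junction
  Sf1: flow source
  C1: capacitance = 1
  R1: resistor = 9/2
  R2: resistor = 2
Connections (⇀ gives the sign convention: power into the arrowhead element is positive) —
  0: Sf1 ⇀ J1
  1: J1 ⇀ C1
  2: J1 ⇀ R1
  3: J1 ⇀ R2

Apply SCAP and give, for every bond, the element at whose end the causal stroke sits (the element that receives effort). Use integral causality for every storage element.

β0 |Sf1
β1 |J1
β2 |J1
β3 |J1

bond 0 stroke→Sf1  (Sf1 (Sf) sets flow on bond)
bond 1 stroke→J1  (1-jn J1 has f-setter on 0)
bond 2 stroke→J1  (common-f at J1 fixed by 0)
bond 3 stroke→J1  (common-f at J1 fixed by 0)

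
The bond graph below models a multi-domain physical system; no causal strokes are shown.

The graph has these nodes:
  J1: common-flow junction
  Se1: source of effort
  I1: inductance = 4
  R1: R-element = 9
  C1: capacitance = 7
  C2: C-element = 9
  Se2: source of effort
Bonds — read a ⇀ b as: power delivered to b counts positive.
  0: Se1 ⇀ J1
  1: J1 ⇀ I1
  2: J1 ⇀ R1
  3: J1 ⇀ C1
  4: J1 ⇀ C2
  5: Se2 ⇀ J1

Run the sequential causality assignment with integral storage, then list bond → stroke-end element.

β0 →J1
β1 →I1
β2 →J1
β3 →J1
β4 →J1
β5 →J1

β0 →J1  (Se1 fixes effort; stroke away)
β5 →J1  (Se2: effort source, stroke at far end)
β1 →I1  (I1: I, integral causality)
β2 →J1  (J1: bond 1 brought flow, rest push out)
β3 →J1  (1-jn J1 has f-setter on 1)
β4 →J1  (1-jn J1 has f-setter on 1)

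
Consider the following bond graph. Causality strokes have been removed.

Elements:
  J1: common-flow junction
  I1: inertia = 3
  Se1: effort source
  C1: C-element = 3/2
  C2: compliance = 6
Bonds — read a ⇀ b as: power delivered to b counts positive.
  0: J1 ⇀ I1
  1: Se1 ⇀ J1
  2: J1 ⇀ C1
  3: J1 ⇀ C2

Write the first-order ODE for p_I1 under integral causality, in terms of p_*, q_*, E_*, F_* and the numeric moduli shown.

β1 →J1  (Se1 fixes effort; stroke away)
β0 →I1  (prefer integral on I1)
β2 →J1  (J1: bond 0 brought flow, rest push out)
β3 →J1  (J1: bond 0 brought flow, rest push out)

dp_I1/dt = E_Se1 - 2*q_C1/3 - q_C2/6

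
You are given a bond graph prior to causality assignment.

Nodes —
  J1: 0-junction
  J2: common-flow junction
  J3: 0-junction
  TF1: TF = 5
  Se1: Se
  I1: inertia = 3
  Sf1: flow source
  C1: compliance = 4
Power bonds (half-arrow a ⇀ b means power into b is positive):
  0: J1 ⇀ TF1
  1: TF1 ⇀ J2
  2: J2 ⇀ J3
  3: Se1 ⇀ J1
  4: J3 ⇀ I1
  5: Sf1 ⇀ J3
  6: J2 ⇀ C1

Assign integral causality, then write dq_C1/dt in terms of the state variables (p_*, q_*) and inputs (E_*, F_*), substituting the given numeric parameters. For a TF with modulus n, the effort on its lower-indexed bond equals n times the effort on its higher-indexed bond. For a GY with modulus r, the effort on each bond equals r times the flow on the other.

dq_C1/dt = -F_Sf1 + p_I1/3

bond 3 stroke→J1  (Se1 fixes effort; stroke away)
bond 5 stroke→Sf1  (source Sf1 imposes f)
bond 0 stroke→TF1  (J1 effort already set via bond 3)
bond 1 stroke→J2  (through TF1, causality passes straight; one stroke at TF1)
bond 4 stroke→I1  (prefer integral on I1)
bond 2 stroke→J3  (J3 needs exactly one e-in)
bond 6 stroke→J2  (J2 flow already set via bond 2)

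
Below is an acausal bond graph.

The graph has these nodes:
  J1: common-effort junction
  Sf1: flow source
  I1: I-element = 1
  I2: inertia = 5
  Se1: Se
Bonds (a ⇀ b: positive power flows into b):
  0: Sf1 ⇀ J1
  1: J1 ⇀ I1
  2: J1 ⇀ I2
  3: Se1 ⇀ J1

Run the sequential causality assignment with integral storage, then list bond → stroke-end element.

#0 stroke at Sf1  (Sf1: flow source, stroke at near end)
#3 stroke at J1  (source Se1 imposes e)
#1 stroke at I1  (0-jn J1 has e-setter on 3)
#2 stroke at I2  (0-jn J1 has e-setter on 3)

b0 stroke at Sf1
b1 stroke at I1
b2 stroke at I2
b3 stroke at J1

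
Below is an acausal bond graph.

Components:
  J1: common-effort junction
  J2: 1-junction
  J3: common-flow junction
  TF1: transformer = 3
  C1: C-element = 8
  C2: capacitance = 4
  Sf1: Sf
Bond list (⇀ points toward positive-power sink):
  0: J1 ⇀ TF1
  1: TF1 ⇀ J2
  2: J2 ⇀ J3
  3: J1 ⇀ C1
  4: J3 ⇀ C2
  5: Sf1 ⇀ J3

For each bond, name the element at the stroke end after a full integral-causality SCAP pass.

bond 0 |TF1
bond 1 |J2
bond 2 |J3
bond 3 |J1
bond 4 |J3
bond 5 |Sf1

bond 5 stroke at Sf1  (Sf1 fixes flow; stroke at Sf1)
bond 2 stroke at J3  (J3: bond 5 brought flow, rest push out)
bond 4 stroke at J3  (J3: bond 5 brought flow, rest push out)
bond 1 stroke at J2  (1-jn J2 has f-setter on 2)
bond 0 stroke at TF1  (TF1: transformer flips bond 1)
bond 3 stroke at J1  (only one effort-in slot at J1)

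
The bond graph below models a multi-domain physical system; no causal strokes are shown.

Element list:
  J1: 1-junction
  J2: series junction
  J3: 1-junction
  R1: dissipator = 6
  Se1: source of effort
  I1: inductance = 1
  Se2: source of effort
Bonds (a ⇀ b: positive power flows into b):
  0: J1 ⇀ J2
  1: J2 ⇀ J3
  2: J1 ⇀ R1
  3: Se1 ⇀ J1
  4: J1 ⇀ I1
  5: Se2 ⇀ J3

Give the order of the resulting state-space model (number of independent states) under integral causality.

1  (I1 all integral)

#3 →J1  (Se1 (Se) sets effort on bond)
#5 →J3  (source Se2 imposes e)
#1 →J2  (J3 needs exactly one f-in)
#0 →J1  (J2: last free bond brings flow in)
#4 →I1  (I1: I, integral causality)
#2 →J1  (J1: bond 4 brought flow, rest push out)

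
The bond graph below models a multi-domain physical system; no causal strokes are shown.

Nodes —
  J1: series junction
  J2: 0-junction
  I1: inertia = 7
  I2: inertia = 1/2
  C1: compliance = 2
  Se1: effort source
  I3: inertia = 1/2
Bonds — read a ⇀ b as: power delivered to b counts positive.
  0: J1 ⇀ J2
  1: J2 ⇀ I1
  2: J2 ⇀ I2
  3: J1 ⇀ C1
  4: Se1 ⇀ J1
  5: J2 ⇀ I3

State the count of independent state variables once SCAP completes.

β4 |J1  (Se1 (Se) sets effort on bond)
β1 |I1  (I1 integral (f out))
β2 |I2  (I2: I, integral causality)
β3 |J1  (C1 outputs effort q/C1)
β0 |J2  (J1: last free bond brings flow in)
β5 |I3  (0-jn J2 has e-setter on 0)

4  (C1, I1, I2, I3 all integral)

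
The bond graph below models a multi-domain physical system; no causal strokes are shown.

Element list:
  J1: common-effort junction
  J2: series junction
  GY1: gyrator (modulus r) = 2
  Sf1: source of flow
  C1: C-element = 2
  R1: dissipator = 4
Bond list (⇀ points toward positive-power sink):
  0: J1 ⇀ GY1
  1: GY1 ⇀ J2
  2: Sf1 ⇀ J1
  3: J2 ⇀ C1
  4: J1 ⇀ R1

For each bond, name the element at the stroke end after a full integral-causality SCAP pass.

β2 stroke at Sf1  (Sf1: flow source, stroke at near end)
β3 stroke at J2  (C1 integral (e out))
β1 stroke at GY1  (only one flow-in slot at J2)
β0 stroke at GY1  (GY1 both-in/both-out from 1)
β4 stroke at J1  (J1: last free bond brings effort in)

β0 →GY1
β1 →GY1
β2 →Sf1
β3 →J2
β4 →J1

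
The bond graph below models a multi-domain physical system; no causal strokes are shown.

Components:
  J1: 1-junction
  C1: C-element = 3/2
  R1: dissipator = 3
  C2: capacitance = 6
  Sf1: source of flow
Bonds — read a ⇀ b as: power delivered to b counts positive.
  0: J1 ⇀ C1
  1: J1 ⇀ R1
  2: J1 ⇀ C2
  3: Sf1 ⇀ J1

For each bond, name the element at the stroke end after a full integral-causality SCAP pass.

b3 stroke at Sf1  (Sf1 fixes flow; stroke at Sf1)
b0 stroke at J1  (J1: bond 3 brought flow, rest push out)
b1 stroke at J1  (J1: bond 3 brought flow, rest push out)
b2 stroke at J1  (J1 flow already set via bond 3)

bond 0 stroke at J1
bond 1 stroke at J1
bond 2 stroke at J1
bond 3 stroke at Sf1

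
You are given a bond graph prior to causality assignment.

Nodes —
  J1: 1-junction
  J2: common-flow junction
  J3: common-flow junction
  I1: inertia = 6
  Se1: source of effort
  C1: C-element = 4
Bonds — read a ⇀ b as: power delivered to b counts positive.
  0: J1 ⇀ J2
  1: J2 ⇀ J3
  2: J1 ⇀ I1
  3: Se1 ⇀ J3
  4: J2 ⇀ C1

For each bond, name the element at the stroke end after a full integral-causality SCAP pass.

β0 →J1
β1 →J2
β2 →I1
β3 →J3
β4 →J2

β3 stroke at J3  (Se1: effort source, stroke at far end)
β1 stroke at J2  (only one flow-in slot at J3)
β2 stroke at I1  (I1: I, integral causality)
β0 stroke at J1  (J1: bond 2 brought flow, rest push out)
β4 stroke at J2  (1-jn J2 has f-setter on 0)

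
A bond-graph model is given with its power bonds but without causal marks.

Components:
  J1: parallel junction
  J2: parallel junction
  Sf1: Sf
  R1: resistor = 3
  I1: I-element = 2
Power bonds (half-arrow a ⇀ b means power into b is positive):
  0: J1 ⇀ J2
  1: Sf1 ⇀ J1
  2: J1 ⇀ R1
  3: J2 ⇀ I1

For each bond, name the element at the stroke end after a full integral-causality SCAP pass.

#1 |Sf1  (Sf1: flow source, stroke at near end)
#3 |I1  (prefer integral on I1)
#0 |J2  (J2 needs exactly one e-in)
#2 |J1  (J1: last free bond brings effort in)

β0 →J2
β1 →Sf1
β2 →J1
β3 →I1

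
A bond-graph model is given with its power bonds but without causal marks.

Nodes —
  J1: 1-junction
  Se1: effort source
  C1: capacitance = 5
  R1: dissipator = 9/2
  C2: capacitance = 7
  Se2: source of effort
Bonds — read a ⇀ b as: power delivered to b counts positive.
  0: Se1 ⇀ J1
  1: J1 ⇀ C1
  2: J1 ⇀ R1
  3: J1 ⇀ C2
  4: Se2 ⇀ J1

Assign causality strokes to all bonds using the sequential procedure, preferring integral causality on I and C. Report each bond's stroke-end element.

b0 →J1  (Se1: effort source, stroke at far end)
b4 →J1  (source Se2 imposes e)
b1 →J1  (prefer integral on C1)
b3 →J1  (C2 outputs effort q/C2)
b2 →R1  (J1: last free bond brings flow in)

bond 0 stroke→J1
bond 1 stroke→J1
bond 2 stroke→R1
bond 3 stroke→J1
bond 4 stroke→J1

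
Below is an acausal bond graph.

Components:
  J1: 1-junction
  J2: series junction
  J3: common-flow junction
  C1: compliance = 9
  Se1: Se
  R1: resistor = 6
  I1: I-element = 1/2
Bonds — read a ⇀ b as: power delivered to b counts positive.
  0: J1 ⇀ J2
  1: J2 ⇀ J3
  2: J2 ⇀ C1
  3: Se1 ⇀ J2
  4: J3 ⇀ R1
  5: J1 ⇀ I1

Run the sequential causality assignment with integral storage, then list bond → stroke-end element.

β3 |J2  (Se1 fixes effort; stroke away)
β2 |J2  (prefer integral on C1)
β5 |I1  (prefer integral on I1)
β0 |J1  (1-jn J1 has f-setter on 5)
β1 |J2  (J2: bond 0 brought flow, rest push out)
β4 |J3  (common-f at J3 fixed by 1)

b0 stroke→J1
b1 stroke→J2
b2 stroke→J2
b3 stroke→J2
b4 stroke→J3
b5 stroke→I1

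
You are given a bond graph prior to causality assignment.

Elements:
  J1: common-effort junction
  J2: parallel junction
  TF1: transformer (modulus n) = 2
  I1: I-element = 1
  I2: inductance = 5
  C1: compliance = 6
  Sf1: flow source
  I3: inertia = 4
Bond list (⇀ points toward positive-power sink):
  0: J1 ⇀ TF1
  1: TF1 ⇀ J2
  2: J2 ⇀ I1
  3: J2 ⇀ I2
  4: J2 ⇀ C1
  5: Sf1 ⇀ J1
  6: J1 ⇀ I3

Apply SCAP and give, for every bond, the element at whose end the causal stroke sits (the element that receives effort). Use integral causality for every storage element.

b0 stroke→J1
b1 stroke→TF1
b2 stroke→I1
b3 stroke→I2
b4 stroke→J2
b5 stroke→Sf1
b6 stroke→I3

β5 |Sf1  (Sf1 (Sf) sets flow on bond)
β2 |I1  (I1: I, integral causality)
β3 |I2  (prefer integral on I2)
β4 |J2  (C1 integral (e out))
β1 |TF1  (0-jn J2 has e-setter on 4)
β0 |J1  (TF1 one-in-one-out from 1)
β6 |I3  (common-e at J1 fixed by 0)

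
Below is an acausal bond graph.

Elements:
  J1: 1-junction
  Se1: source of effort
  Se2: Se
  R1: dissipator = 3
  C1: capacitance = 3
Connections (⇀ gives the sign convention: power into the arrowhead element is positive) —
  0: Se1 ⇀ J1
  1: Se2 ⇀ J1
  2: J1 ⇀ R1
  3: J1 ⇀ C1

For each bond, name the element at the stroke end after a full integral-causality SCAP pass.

#0 stroke→J1
#1 stroke→J1
#2 stroke→R1
#3 stroke→J1

bond 0 stroke at J1  (Se1 fixes effort; stroke away)
bond 1 stroke at J1  (Se2 (Se) sets effort on bond)
bond 3 stroke at J1  (C1 outputs effort q/C1)
bond 2 stroke at R1  (J1: last free bond brings flow in)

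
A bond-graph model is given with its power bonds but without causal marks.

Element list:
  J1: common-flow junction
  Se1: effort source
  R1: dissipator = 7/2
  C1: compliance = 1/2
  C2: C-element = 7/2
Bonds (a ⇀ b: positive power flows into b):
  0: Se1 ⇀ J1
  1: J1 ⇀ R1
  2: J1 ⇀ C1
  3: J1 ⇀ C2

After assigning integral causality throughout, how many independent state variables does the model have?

2  (C1, C2 all integral)

β0 stroke at J1  (Se1 (Se) sets effort on bond)
β2 stroke at J1  (C1 outputs effort q/C1)
β3 stroke at J1  (C2 outputs effort q/C2)
β1 stroke at R1  (J1 needs exactly one f-in)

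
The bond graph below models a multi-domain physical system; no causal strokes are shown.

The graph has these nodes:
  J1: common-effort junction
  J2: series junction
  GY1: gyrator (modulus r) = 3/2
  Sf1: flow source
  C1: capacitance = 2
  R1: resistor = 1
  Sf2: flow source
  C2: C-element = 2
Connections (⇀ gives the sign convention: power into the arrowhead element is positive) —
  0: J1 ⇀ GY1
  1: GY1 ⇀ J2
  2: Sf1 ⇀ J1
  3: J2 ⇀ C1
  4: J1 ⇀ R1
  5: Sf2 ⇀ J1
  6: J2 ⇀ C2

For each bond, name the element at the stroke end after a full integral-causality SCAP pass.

bond 0 stroke→GY1
bond 1 stroke→GY1
bond 2 stroke→Sf1
bond 3 stroke→J2
bond 4 stroke→J1
bond 5 stroke→Sf2
bond 6 stroke→J2

bond 2 |Sf1  (Sf1 fixes flow; stroke at Sf1)
bond 5 |Sf2  (Sf2: flow source, stroke at near end)
bond 3 |J2  (C1 integral (e out))
bond 6 |J2  (C2 integral (e out))
bond 1 |GY1  (closing 1-jn rule on J2)
bond 0 |GY1  (GY1 both-in/both-out from 1)
bond 4 |J1  (J1 needs exactly one e-in)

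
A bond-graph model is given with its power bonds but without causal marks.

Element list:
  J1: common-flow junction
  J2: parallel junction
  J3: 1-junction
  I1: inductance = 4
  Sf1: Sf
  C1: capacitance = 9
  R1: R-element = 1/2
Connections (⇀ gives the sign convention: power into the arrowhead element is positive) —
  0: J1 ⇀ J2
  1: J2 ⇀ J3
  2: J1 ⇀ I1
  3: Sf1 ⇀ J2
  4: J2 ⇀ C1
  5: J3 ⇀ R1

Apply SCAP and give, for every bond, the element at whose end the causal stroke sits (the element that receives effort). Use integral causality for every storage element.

#3 stroke at Sf1  (source Sf1 imposes f)
#2 stroke at I1  (I1: I, integral causality)
#0 stroke at J1  (J1 flow already set via bond 2)
#4 stroke at J2  (C1 integral (e out))
#1 stroke at J3  (J2: bond 4 brought effort, rest push out)
#5 stroke at R1  (closing 1-jn rule on J3)

bond 0 →J1
bond 1 →J3
bond 2 →I1
bond 3 →Sf1
bond 4 →J2
bond 5 →R1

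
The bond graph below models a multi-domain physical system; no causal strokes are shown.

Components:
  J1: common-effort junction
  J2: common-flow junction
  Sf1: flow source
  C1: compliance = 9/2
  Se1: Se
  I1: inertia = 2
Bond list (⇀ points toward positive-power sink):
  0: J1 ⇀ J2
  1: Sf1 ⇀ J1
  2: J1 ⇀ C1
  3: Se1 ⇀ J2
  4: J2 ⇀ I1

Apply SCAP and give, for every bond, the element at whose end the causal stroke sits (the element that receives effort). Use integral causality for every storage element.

b0 |J2
b1 |Sf1
b2 |J1
b3 |J2
b4 |I1

β1 →Sf1  (Sf1 fixes flow; stroke at Sf1)
β3 →J2  (Se1 (Se) sets effort on bond)
β2 →J1  (C1 outputs effort q/C1)
β0 →J2  (0-jn J1 has e-setter on 2)
β4 →I1  (J2 needs exactly one f-in)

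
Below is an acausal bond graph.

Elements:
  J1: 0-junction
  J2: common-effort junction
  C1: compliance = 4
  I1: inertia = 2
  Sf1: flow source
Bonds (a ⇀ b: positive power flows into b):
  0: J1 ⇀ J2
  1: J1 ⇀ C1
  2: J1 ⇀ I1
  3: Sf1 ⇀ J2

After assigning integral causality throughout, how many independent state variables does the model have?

2  (C1, I1 all integral)

b3 →Sf1  (Sf1 fixes flow; stroke at Sf1)
b0 →J2  (J2: last free bond brings effort in)
b1 →J1  (C1 outputs effort q/C1)
b2 →I1  (J1 effort already set via bond 1)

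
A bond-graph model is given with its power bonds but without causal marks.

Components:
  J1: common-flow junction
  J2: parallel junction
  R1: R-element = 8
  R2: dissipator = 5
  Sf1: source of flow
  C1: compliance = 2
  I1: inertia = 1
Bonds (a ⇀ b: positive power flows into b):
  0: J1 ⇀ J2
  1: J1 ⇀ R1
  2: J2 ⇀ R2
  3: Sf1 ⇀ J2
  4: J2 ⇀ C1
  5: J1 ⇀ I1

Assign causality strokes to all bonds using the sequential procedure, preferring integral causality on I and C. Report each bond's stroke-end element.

b0 |J1
b1 |J1
b2 |R2
b3 |Sf1
b4 |J2
b5 |I1

#3 stroke at Sf1  (Sf1: flow source, stroke at near end)
#4 stroke at J2  (C1 integral (e out))
#0 stroke at J1  (0-jn J2 has e-setter on 4)
#2 stroke at R2  (common-e at J2 fixed by 4)
#5 stroke at I1  (prefer integral on I1)
#1 stroke at J1  (J1: bond 5 brought flow, rest push out)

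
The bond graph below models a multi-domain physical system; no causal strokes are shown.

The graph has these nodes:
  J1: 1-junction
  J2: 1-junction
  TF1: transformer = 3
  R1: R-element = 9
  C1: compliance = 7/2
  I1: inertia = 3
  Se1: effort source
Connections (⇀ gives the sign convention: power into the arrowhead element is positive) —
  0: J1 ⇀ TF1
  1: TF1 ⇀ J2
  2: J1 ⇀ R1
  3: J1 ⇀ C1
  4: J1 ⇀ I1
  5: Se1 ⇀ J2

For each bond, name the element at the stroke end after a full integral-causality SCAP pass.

#0 |J1
#1 |TF1
#2 |J1
#3 |J1
#4 |I1
#5 |J2

#5 |J2  (Se1 fixes effort; stroke away)
#1 |TF1  (J2: last free bond brings flow in)
#0 |J1  (TF1 one-in-one-out from 1)
#3 |J1  (C1: C, integral causality)
#4 |I1  (I1 outputs flow p/I1)
#2 |J1  (1-jn J1 has f-setter on 4)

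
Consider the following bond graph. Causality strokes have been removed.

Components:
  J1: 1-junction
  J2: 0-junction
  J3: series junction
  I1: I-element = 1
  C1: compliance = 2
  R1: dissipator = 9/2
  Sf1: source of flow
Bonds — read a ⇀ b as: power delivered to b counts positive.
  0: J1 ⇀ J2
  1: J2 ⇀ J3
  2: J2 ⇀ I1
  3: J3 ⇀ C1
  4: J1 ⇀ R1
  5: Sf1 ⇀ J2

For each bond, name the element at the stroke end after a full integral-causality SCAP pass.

β0 stroke→J1
β1 stroke→J2
β2 stroke→I1
β3 stroke→J3
β4 stroke→R1
β5 stroke→Sf1

β5 stroke→Sf1  (Sf1 fixes flow; stroke at Sf1)
β2 stroke→I1  (prefer integral on I1)
β3 stroke→J3  (C1 integral (e out))
β1 stroke→J2  (J3 needs exactly one f-in)
β0 stroke→J1  (J2 effort already set via bond 1)
β4 stroke→R1  (J1: last free bond brings flow in)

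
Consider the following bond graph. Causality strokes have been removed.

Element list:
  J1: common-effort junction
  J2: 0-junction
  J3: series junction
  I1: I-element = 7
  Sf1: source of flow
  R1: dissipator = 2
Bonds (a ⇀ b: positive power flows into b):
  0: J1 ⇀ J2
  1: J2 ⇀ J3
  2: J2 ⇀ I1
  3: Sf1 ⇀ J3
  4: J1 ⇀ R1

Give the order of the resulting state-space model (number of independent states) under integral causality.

1  (I1 all integral)

b3 →Sf1  (Sf1 (Sf) sets flow on bond)
b1 →J3  (J3: bond 3 brought flow, rest push out)
b2 →I1  (I1 integral (f out))
b0 →J2  (J2: last free bond brings effort in)
b4 →J1  (J1: last free bond brings effort in)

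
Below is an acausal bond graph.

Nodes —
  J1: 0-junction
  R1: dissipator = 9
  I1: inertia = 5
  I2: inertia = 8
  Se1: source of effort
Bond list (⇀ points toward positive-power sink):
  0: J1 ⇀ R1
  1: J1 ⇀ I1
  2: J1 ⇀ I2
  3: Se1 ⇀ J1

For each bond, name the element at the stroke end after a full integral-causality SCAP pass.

β3 →J1  (Se1: effort source, stroke at far end)
β0 →R1  (common-e at J1 fixed by 3)
β1 →I1  (J1: bond 3 brought effort, rest push out)
β2 →I2  (0-jn J1 has e-setter on 3)

#0 stroke→R1
#1 stroke→I1
#2 stroke→I2
#3 stroke→J1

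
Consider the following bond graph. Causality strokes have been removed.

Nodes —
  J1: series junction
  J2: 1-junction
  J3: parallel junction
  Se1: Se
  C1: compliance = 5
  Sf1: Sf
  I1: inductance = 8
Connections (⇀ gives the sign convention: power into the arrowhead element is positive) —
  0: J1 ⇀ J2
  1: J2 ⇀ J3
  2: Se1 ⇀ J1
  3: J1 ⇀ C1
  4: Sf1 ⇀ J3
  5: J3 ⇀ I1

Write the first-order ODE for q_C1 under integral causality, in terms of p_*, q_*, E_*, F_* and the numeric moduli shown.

dq_C1/dt = -F_Sf1 + p_I1/8

β2 →J1  (source Se1 imposes e)
β4 →Sf1  (Sf1: flow source, stroke at near end)
β3 →J1  (prefer integral on C1)
β0 →J2  (J1 needs exactly one f-in)
β1 →J3  (J2 needs exactly one f-in)
β5 →I1  (common-e at J3 fixed by 1)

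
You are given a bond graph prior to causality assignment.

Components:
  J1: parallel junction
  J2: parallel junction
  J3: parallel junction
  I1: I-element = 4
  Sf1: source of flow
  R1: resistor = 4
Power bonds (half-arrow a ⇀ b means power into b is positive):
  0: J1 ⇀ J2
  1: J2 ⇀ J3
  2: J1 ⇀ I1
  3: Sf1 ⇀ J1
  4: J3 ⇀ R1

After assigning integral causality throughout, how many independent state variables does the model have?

#3 |Sf1  (Sf1 (Sf) sets flow on bond)
#2 |I1  (I1 integral (f out))
#0 |J1  (only one effort-in slot at J1)
#1 |J2  (J2 needs exactly one e-in)
#4 |J3  (J3 needs exactly one e-in)

1  (I1 all integral)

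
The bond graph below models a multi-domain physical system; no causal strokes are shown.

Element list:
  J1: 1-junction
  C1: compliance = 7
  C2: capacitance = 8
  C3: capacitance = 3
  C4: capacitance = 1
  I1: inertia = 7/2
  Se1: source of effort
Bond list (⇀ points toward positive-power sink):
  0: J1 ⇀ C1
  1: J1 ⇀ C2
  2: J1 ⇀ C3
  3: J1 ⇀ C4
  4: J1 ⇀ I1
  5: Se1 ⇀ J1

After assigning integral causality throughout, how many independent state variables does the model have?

5  (C1, C2, C3, C4, I1 all integral)

β5 stroke at J1  (Se1 fixes effort; stroke away)
β0 stroke at J1  (C1 outputs effort q/C1)
β1 stroke at J1  (prefer integral on C2)
β2 stroke at J1  (C3: C, integral causality)
β3 stroke at J1  (C4 integral (e out))
β4 stroke at I1  (only one flow-in slot at J1)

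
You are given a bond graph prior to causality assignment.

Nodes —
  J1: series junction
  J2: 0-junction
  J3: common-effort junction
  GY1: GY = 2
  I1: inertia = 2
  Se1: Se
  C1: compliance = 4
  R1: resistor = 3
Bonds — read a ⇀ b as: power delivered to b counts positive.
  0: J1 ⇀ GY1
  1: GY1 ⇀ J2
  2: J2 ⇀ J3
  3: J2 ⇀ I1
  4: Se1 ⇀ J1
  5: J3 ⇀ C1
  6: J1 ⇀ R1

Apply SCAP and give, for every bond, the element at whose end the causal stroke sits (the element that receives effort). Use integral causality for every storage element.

bond 4 stroke at J1  (Se1 fixes effort; stroke away)
bond 3 stroke at I1  (I1 outputs flow p/I1)
bond 5 stroke at J3  (prefer integral on C1)
bond 2 stroke at J2  (common-e at J3 fixed by 5)
bond 1 stroke at GY1  (J2 effort already set via bond 2)
bond 0 stroke at GY1  (GY1: gyrator matches bond 1)
bond 6 stroke at J1  (1-jn J1 has f-setter on 0)

β0 stroke→GY1
β1 stroke→GY1
β2 stroke→J2
β3 stroke→I1
β4 stroke→J1
β5 stroke→J3
β6 stroke→J1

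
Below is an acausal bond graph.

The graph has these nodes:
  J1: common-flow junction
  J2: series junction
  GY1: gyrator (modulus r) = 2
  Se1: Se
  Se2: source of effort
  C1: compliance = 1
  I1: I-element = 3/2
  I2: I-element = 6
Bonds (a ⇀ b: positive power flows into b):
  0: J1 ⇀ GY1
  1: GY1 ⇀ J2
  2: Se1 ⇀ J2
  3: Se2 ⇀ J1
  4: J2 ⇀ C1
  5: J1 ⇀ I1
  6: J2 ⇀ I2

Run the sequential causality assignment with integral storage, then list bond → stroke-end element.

β2 |J2  (Se1 (Se) sets effort on bond)
β3 |J1  (source Se2 imposes e)
β4 |J2  (C1: C, integral causality)
β5 |I1  (I1 outputs flow p/I1)
β0 |J1  (common-f at J1 fixed by 5)
β1 |J2  (GY GY1: same side as bond 0)
β6 |I2  (J2 needs exactly one f-in)

b0 |J1
b1 |J2
b2 |J2
b3 |J1
b4 |J2
b5 |I1
b6 |I2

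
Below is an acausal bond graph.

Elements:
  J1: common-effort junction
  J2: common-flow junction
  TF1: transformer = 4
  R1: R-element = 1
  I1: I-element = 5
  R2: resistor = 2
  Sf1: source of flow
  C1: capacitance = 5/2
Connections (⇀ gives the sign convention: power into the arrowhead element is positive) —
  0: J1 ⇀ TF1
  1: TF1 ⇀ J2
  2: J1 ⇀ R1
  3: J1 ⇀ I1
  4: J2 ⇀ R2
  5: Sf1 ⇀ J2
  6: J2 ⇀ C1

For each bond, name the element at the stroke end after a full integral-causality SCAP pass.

b5 |Sf1  (Sf1: flow source, stroke at near end)
b1 |J2  (common-f at J2 fixed by 5)
b4 |J2  (J2 flow already set via bond 5)
b6 |J2  (J2 flow already set via bond 5)
b0 |TF1  (TF TF1: opposite of bond 1)
b3 |I1  (prefer integral on I1)
b2 |J1  (J1 needs exactly one e-in)

β0 |TF1
β1 |J2
β2 |J1
β3 |I1
β4 |J2
β5 |Sf1
β6 |J2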